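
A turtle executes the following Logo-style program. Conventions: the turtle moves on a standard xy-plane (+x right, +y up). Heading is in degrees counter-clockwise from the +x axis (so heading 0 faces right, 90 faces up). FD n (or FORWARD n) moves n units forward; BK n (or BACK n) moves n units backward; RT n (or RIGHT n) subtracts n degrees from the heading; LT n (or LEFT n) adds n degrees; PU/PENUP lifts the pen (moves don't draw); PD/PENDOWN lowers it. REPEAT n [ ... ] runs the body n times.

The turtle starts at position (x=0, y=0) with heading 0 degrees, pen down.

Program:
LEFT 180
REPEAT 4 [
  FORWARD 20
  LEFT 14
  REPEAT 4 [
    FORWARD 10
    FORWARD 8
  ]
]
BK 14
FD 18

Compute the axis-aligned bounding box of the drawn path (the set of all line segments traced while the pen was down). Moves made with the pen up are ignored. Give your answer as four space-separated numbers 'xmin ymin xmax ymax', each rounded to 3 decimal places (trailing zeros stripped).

Answer: -301.366 -190.015 0 0

Derivation:
Executing turtle program step by step:
Start: pos=(0,0), heading=0, pen down
LT 180: heading 0 -> 180
REPEAT 4 [
  -- iteration 1/4 --
  FD 20: (0,0) -> (-20,0) [heading=180, draw]
  LT 14: heading 180 -> 194
  REPEAT 4 [
    -- iteration 1/4 --
    FD 10: (-20,0) -> (-29.703,-2.419) [heading=194, draw]
    FD 8: (-29.703,-2.419) -> (-37.465,-4.355) [heading=194, draw]
    -- iteration 2/4 --
    FD 10: (-37.465,-4.355) -> (-47.168,-6.774) [heading=194, draw]
    FD 8: (-47.168,-6.774) -> (-54.931,-8.709) [heading=194, draw]
    -- iteration 3/4 --
    FD 10: (-54.931,-8.709) -> (-64.634,-11.128) [heading=194, draw]
    FD 8: (-64.634,-11.128) -> (-72.396,-13.064) [heading=194, draw]
    -- iteration 4/4 --
    FD 10: (-72.396,-13.064) -> (-82.099,-15.483) [heading=194, draw]
    FD 8: (-82.099,-15.483) -> (-89.861,-17.418) [heading=194, draw]
  ]
  -- iteration 2/4 --
  FD 20: (-89.861,-17.418) -> (-109.267,-22.257) [heading=194, draw]
  LT 14: heading 194 -> 208
  REPEAT 4 [
    -- iteration 1/4 --
    FD 10: (-109.267,-22.257) -> (-118.097,-26.952) [heading=208, draw]
    FD 8: (-118.097,-26.952) -> (-125.16,-30.707) [heading=208, draw]
    -- iteration 2/4 --
    FD 10: (-125.16,-30.707) -> (-133.99,-35.402) [heading=208, draw]
    FD 8: (-133.99,-35.402) -> (-141.053,-39.158) [heading=208, draw]
    -- iteration 3/4 --
    FD 10: (-141.053,-39.158) -> (-149.883,-43.853) [heading=208, draw]
    FD 8: (-149.883,-43.853) -> (-156.946,-47.608) [heading=208, draw]
    -- iteration 4/4 --
    FD 10: (-156.946,-47.608) -> (-165.776,-52.303) [heading=208, draw]
    FD 8: (-165.776,-52.303) -> (-172.839,-56.059) [heading=208, draw]
  ]
  -- iteration 3/4 --
  FD 20: (-172.839,-56.059) -> (-190.498,-65.448) [heading=208, draw]
  LT 14: heading 208 -> 222
  REPEAT 4 [
    -- iteration 1/4 --
    FD 10: (-190.498,-65.448) -> (-197.93,-72.14) [heading=222, draw]
    FD 8: (-197.93,-72.14) -> (-203.875,-77.493) [heading=222, draw]
    -- iteration 2/4 --
    FD 10: (-203.875,-77.493) -> (-211.306,-84.184) [heading=222, draw]
    FD 8: (-211.306,-84.184) -> (-217.252,-89.537) [heading=222, draw]
    -- iteration 3/4 --
    FD 10: (-217.252,-89.537) -> (-224.683,-96.228) [heading=222, draw]
    FD 8: (-224.683,-96.228) -> (-230.628,-101.581) [heading=222, draw]
    -- iteration 4/4 --
    FD 10: (-230.628,-101.581) -> (-238.06,-108.273) [heading=222, draw]
    FD 8: (-238.06,-108.273) -> (-244.005,-113.626) [heading=222, draw]
  ]
  -- iteration 4/4 --
  FD 20: (-244.005,-113.626) -> (-258.868,-127.008) [heading=222, draw]
  LT 14: heading 222 -> 236
  REPEAT 4 [
    -- iteration 1/4 --
    FD 10: (-258.868,-127.008) -> (-264.46,-135.299) [heading=236, draw]
    FD 8: (-264.46,-135.299) -> (-268.933,-141.931) [heading=236, draw]
    -- iteration 2/4 --
    FD 10: (-268.933,-141.931) -> (-274.525,-150.221) [heading=236, draw]
    FD 8: (-274.525,-150.221) -> (-278.999,-156.854) [heading=236, draw]
    -- iteration 3/4 --
    FD 10: (-278.999,-156.854) -> (-284.591,-165.144) [heading=236, draw]
    FD 8: (-284.591,-165.144) -> (-289.064,-171.776) [heading=236, draw]
    -- iteration 4/4 --
    FD 10: (-289.064,-171.776) -> (-294.656,-180.067) [heading=236, draw]
    FD 8: (-294.656,-180.067) -> (-299.13,-186.699) [heading=236, draw]
  ]
]
BK 14: (-299.13,-186.699) -> (-291.301,-175.092) [heading=236, draw]
FD 18: (-291.301,-175.092) -> (-301.366,-190.015) [heading=236, draw]
Final: pos=(-301.366,-190.015), heading=236, 38 segment(s) drawn

Segment endpoints: x in {-301.366, -299.13, -294.656, -291.301, -289.064, -284.591, -278.999, -274.525, -268.933, -264.46, -258.868, -244.005, -238.06, -230.628, -224.683, -217.252, -211.306, -203.875, -197.93, -190.498, -172.839, -165.776, -156.946, -149.883, -141.053, -133.99, -125.16, -118.097, -109.267, -89.861, -82.099, -72.396, -64.634, -54.931, -47.168, -37.465, -29.703, -20, 0}, y in {-190.015, -186.699, -180.067, -175.092, -171.776, -165.144, -156.854, -150.221, -141.931, -135.299, -127.008, -113.626, -108.273, -101.581, -96.228, -89.537, -84.184, -77.493, -72.14, -65.448, -56.059, -52.303, -47.608, -43.853, -39.158, -35.402, -30.707, -26.952, -22.257, -17.418, -15.483, -13.064, -11.128, -8.709, -6.774, -4.355, -2.419, 0, 0}
xmin=-301.366, ymin=-190.015, xmax=0, ymax=0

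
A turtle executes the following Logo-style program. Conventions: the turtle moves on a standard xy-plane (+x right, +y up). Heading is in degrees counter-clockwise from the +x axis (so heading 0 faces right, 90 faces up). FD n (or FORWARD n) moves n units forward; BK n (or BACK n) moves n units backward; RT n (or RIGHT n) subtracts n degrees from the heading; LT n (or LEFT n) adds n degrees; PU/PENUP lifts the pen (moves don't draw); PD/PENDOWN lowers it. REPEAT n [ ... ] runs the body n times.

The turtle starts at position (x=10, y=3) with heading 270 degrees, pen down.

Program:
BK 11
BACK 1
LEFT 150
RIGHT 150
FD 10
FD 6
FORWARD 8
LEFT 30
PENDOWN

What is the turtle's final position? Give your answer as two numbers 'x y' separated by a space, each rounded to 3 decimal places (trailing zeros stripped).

Answer: 10 -9

Derivation:
Executing turtle program step by step:
Start: pos=(10,3), heading=270, pen down
BK 11: (10,3) -> (10,14) [heading=270, draw]
BK 1: (10,14) -> (10,15) [heading=270, draw]
LT 150: heading 270 -> 60
RT 150: heading 60 -> 270
FD 10: (10,15) -> (10,5) [heading=270, draw]
FD 6: (10,5) -> (10,-1) [heading=270, draw]
FD 8: (10,-1) -> (10,-9) [heading=270, draw]
LT 30: heading 270 -> 300
PD: pen down
Final: pos=(10,-9), heading=300, 5 segment(s) drawn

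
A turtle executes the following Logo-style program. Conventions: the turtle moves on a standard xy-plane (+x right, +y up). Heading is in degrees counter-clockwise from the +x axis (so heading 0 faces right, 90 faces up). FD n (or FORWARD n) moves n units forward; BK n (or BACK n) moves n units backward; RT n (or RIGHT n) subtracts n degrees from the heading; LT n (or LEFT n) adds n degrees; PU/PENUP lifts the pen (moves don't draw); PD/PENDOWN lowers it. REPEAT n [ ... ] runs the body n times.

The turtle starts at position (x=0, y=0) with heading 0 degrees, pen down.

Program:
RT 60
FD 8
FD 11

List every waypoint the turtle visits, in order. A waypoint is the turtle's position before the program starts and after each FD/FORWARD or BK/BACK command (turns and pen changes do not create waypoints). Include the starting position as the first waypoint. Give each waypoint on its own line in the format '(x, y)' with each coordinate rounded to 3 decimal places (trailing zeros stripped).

Executing turtle program step by step:
Start: pos=(0,0), heading=0, pen down
RT 60: heading 0 -> 300
FD 8: (0,0) -> (4,-6.928) [heading=300, draw]
FD 11: (4,-6.928) -> (9.5,-16.454) [heading=300, draw]
Final: pos=(9.5,-16.454), heading=300, 2 segment(s) drawn
Waypoints (3 total):
(0, 0)
(4, -6.928)
(9.5, -16.454)

Answer: (0, 0)
(4, -6.928)
(9.5, -16.454)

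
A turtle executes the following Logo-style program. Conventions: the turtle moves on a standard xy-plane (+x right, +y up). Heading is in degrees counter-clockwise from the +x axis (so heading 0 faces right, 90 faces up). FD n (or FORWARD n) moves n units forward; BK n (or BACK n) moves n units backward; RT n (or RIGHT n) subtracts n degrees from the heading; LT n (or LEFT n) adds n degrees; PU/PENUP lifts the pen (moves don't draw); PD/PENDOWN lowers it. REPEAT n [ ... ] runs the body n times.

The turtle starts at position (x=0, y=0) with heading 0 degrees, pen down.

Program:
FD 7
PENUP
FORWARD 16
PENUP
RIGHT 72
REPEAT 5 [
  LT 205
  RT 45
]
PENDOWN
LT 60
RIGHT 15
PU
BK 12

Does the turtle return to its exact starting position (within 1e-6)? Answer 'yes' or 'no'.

Answer: no

Derivation:
Executing turtle program step by step:
Start: pos=(0,0), heading=0, pen down
FD 7: (0,0) -> (7,0) [heading=0, draw]
PU: pen up
FD 16: (7,0) -> (23,0) [heading=0, move]
PU: pen up
RT 72: heading 0 -> 288
REPEAT 5 [
  -- iteration 1/5 --
  LT 205: heading 288 -> 133
  RT 45: heading 133 -> 88
  -- iteration 2/5 --
  LT 205: heading 88 -> 293
  RT 45: heading 293 -> 248
  -- iteration 3/5 --
  LT 205: heading 248 -> 93
  RT 45: heading 93 -> 48
  -- iteration 4/5 --
  LT 205: heading 48 -> 253
  RT 45: heading 253 -> 208
  -- iteration 5/5 --
  LT 205: heading 208 -> 53
  RT 45: heading 53 -> 8
]
PD: pen down
LT 60: heading 8 -> 68
RT 15: heading 68 -> 53
PU: pen up
BK 12: (23,0) -> (15.778,-9.584) [heading=53, move]
Final: pos=(15.778,-9.584), heading=53, 1 segment(s) drawn

Start position: (0, 0)
Final position: (15.778, -9.584)
Distance = 18.461; >= 1e-6 -> NOT closed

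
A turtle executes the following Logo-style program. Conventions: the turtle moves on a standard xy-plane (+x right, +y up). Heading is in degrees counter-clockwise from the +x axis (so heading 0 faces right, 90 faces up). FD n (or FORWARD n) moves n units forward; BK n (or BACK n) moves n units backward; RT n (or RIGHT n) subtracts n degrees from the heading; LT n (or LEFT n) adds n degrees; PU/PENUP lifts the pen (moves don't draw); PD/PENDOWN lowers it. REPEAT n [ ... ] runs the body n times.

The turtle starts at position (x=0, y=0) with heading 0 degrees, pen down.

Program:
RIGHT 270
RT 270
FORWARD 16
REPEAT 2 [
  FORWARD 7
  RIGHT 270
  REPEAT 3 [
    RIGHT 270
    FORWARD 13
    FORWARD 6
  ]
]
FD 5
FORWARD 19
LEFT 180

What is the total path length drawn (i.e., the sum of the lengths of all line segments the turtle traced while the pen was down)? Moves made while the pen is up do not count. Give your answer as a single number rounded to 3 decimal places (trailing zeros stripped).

Executing turtle program step by step:
Start: pos=(0,0), heading=0, pen down
RT 270: heading 0 -> 90
RT 270: heading 90 -> 180
FD 16: (0,0) -> (-16,0) [heading=180, draw]
REPEAT 2 [
  -- iteration 1/2 --
  FD 7: (-16,0) -> (-23,0) [heading=180, draw]
  RT 270: heading 180 -> 270
  REPEAT 3 [
    -- iteration 1/3 --
    RT 270: heading 270 -> 0
    FD 13: (-23,0) -> (-10,0) [heading=0, draw]
    FD 6: (-10,0) -> (-4,0) [heading=0, draw]
    -- iteration 2/3 --
    RT 270: heading 0 -> 90
    FD 13: (-4,0) -> (-4,13) [heading=90, draw]
    FD 6: (-4,13) -> (-4,19) [heading=90, draw]
    -- iteration 3/3 --
    RT 270: heading 90 -> 180
    FD 13: (-4,19) -> (-17,19) [heading=180, draw]
    FD 6: (-17,19) -> (-23,19) [heading=180, draw]
  ]
  -- iteration 2/2 --
  FD 7: (-23,19) -> (-30,19) [heading=180, draw]
  RT 270: heading 180 -> 270
  REPEAT 3 [
    -- iteration 1/3 --
    RT 270: heading 270 -> 0
    FD 13: (-30,19) -> (-17,19) [heading=0, draw]
    FD 6: (-17,19) -> (-11,19) [heading=0, draw]
    -- iteration 2/3 --
    RT 270: heading 0 -> 90
    FD 13: (-11,19) -> (-11,32) [heading=90, draw]
    FD 6: (-11,32) -> (-11,38) [heading=90, draw]
    -- iteration 3/3 --
    RT 270: heading 90 -> 180
    FD 13: (-11,38) -> (-24,38) [heading=180, draw]
    FD 6: (-24,38) -> (-30,38) [heading=180, draw]
  ]
]
FD 5: (-30,38) -> (-35,38) [heading=180, draw]
FD 19: (-35,38) -> (-54,38) [heading=180, draw]
LT 180: heading 180 -> 0
Final: pos=(-54,38), heading=0, 17 segment(s) drawn

Segment lengths:
  seg 1: (0,0) -> (-16,0), length = 16
  seg 2: (-16,0) -> (-23,0), length = 7
  seg 3: (-23,0) -> (-10,0), length = 13
  seg 4: (-10,0) -> (-4,0), length = 6
  seg 5: (-4,0) -> (-4,13), length = 13
  seg 6: (-4,13) -> (-4,19), length = 6
  seg 7: (-4,19) -> (-17,19), length = 13
  seg 8: (-17,19) -> (-23,19), length = 6
  seg 9: (-23,19) -> (-30,19), length = 7
  seg 10: (-30,19) -> (-17,19), length = 13
  seg 11: (-17,19) -> (-11,19), length = 6
  seg 12: (-11,19) -> (-11,32), length = 13
  seg 13: (-11,32) -> (-11,38), length = 6
  seg 14: (-11,38) -> (-24,38), length = 13
  seg 15: (-24,38) -> (-30,38), length = 6
  seg 16: (-30,38) -> (-35,38), length = 5
  seg 17: (-35,38) -> (-54,38), length = 19
Total = 168

Answer: 168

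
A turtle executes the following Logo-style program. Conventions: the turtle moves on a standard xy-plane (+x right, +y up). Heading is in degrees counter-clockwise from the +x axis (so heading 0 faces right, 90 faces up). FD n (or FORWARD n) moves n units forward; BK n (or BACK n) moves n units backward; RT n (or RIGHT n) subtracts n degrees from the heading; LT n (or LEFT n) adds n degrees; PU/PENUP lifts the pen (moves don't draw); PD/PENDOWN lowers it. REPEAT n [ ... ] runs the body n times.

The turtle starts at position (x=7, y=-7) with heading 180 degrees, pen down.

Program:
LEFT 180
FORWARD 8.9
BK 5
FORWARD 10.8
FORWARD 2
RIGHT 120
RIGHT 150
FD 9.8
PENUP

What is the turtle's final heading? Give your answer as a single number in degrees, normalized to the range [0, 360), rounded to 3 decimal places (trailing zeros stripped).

Answer: 90

Derivation:
Executing turtle program step by step:
Start: pos=(7,-7), heading=180, pen down
LT 180: heading 180 -> 0
FD 8.9: (7,-7) -> (15.9,-7) [heading=0, draw]
BK 5: (15.9,-7) -> (10.9,-7) [heading=0, draw]
FD 10.8: (10.9,-7) -> (21.7,-7) [heading=0, draw]
FD 2: (21.7,-7) -> (23.7,-7) [heading=0, draw]
RT 120: heading 0 -> 240
RT 150: heading 240 -> 90
FD 9.8: (23.7,-7) -> (23.7,2.8) [heading=90, draw]
PU: pen up
Final: pos=(23.7,2.8), heading=90, 5 segment(s) drawn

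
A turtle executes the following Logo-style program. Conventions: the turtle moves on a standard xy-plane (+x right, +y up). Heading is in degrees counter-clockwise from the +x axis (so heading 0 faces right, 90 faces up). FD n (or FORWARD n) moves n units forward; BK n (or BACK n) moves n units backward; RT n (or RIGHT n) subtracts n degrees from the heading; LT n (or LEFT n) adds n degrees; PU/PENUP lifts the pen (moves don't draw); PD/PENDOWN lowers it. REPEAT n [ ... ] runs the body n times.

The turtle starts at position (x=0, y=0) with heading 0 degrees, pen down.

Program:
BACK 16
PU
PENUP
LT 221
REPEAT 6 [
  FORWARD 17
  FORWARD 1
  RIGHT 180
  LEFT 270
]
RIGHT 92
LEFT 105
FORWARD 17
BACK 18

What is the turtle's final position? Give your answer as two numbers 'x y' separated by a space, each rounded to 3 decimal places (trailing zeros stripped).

Answer: -18.363 -26.203

Derivation:
Executing turtle program step by step:
Start: pos=(0,0), heading=0, pen down
BK 16: (0,0) -> (-16,0) [heading=0, draw]
PU: pen up
PU: pen up
LT 221: heading 0 -> 221
REPEAT 6 [
  -- iteration 1/6 --
  FD 17: (-16,0) -> (-28.83,-11.153) [heading=221, move]
  FD 1: (-28.83,-11.153) -> (-29.585,-11.809) [heading=221, move]
  RT 180: heading 221 -> 41
  LT 270: heading 41 -> 311
  -- iteration 2/6 --
  FD 17: (-29.585,-11.809) -> (-18.432,-24.639) [heading=311, move]
  FD 1: (-18.432,-24.639) -> (-17.776,-25.394) [heading=311, move]
  RT 180: heading 311 -> 131
  LT 270: heading 131 -> 41
  -- iteration 3/6 --
  FD 17: (-17.776,-25.394) -> (-4.946,-14.241) [heading=41, move]
  FD 1: (-4.946,-14.241) -> (-4.191,-13.585) [heading=41, move]
  RT 180: heading 41 -> 221
  LT 270: heading 221 -> 131
  -- iteration 4/6 --
  FD 17: (-4.191,-13.585) -> (-15.344,-0.755) [heading=131, move]
  FD 1: (-15.344,-0.755) -> (-16,0) [heading=131, move]
  RT 180: heading 131 -> 311
  LT 270: heading 311 -> 221
  -- iteration 5/6 --
  FD 17: (-16,0) -> (-28.83,-11.153) [heading=221, move]
  FD 1: (-28.83,-11.153) -> (-29.585,-11.809) [heading=221, move]
  RT 180: heading 221 -> 41
  LT 270: heading 41 -> 311
  -- iteration 6/6 --
  FD 17: (-29.585,-11.809) -> (-18.432,-24.639) [heading=311, move]
  FD 1: (-18.432,-24.639) -> (-17.776,-25.394) [heading=311, move]
  RT 180: heading 311 -> 131
  LT 270: heading 131 -> 41
]
RT 92: heading 41 -> 309
LT 105: heading 309 -> 54
FD 17: (-17.776,-25.394) -> (-7.783,-11.641) [heading=54, move]
BK 18: (-7.783,-11.641) -> (-18.363,-26.203) [heading=54, move]
Final: pos=(-18.363,-26.203), heading=54, 1 segment(s) drawn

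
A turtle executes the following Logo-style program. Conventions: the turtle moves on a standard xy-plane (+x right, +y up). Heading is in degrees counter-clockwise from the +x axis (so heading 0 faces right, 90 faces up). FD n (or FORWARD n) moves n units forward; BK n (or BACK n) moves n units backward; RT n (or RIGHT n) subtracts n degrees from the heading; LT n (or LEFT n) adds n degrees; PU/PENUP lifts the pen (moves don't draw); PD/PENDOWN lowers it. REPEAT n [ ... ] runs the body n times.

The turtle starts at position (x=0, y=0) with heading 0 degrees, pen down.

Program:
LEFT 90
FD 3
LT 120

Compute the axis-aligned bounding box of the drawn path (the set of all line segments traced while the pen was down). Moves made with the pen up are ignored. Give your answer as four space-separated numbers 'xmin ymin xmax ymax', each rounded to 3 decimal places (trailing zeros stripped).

Executing turtle program step by step:
Start: pos=(0,0), heading=0, pen down
LT 90: heading 0 -> 90
FD 3: (0,0) -> (0,3) [heading=90, draw]
LT 120: heading 90 -> 210
Final: pos=(0,3), heading=210, 1 segment(s) drawn

Segment endpoints: x in {0, 0}, y in {0, 3}
xmin=0, ymin=0, xmax=0, ymax=3

Answer: 0 0 0 3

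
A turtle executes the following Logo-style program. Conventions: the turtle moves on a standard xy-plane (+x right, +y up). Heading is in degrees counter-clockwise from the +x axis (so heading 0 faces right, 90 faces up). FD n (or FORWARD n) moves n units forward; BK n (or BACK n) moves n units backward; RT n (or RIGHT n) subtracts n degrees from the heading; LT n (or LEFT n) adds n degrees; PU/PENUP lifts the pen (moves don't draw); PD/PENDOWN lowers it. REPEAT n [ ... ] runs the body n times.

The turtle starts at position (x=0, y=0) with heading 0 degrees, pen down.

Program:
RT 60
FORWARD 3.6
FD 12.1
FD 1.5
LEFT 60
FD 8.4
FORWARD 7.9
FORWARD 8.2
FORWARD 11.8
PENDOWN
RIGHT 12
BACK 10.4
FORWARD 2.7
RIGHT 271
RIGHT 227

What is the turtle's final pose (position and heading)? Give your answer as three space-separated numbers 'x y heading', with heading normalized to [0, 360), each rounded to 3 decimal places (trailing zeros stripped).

Executing turtle program step by step:
Start: pos=(0,0), heading=0, pen down
RT 60: heading 0 -> 300
FD 3.6: (0,0) -> (1.8,-3.118) [heading=300, draw]
FD 12.1: (1.8,-3.118) -> (7.85,-13.597) [heading=300, draw]
FD 1.5: (7.85,-13.597) -> (8.6,-14.896) [heading=300, draw]
LT 60: heading 300 -> 0
FD 8.4: (8.6,-14.896) -> (17,-14.896) [heading=0, draw]
FD 7.9: (17,-14.896) -> (24.9,-14.896) [heading=0, draw]
FD 8.2: (24.9,-14.896) -> (33.1,-14.896) [heading=0, draw]
FD 11.8: (33.1,-14.896) -> (44.9,-14.896) [heading=0, draw]
PD: pen down
RT 12: heading 0 -> 348
BK 10.4: (44.9,-14.896) -> (34.727,-12.733) [heading=348, draw]
FD 2.7: (34.727,-12.733) -> (37.368,-13.295) [heading=348, draw]
RT 271: heading 348 -> 77
RT 227: heading 77 -> 210
Final: pos=(37.368,-13.295), heading=210, 9 segment(s) drawn

Answer: 37.368 -13.295 210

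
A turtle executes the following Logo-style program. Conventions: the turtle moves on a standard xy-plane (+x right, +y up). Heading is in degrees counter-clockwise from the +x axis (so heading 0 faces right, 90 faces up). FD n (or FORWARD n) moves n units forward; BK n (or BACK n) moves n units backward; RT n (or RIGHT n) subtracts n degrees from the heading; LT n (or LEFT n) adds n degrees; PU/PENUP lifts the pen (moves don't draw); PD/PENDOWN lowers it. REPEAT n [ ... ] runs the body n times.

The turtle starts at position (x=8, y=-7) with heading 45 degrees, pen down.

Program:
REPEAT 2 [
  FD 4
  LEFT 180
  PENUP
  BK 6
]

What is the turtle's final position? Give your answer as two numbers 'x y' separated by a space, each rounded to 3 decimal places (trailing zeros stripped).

Answer: 8 -7

Derivation:
Executing turtle program step by step:
Start: pos=(8,-7), heading=45, pen down
REPEAT 2 [
  -- iteration 1/2 --
  FD 4: (8,-7) -> (10.828,-4.172) [heading=45, draw]
  LT 180: heading 45 -> 225
  PU: pen up
  BK 6: (10.828,-4.172) -> (15.071,0.071) [heading=225, move]
  -- iteration 2/2 --
  FD 4: (15.071,0.071) -> (12.243,-2.757) [heading=225, move]
  LT 180: heading 225 -> 45
  PU: pen up
  BK 6: (12.243,-2.757) -> (8,-7) [heading=45, move]
]
Final: pos=(8,-7), heading=45, 1 segment(s) drawn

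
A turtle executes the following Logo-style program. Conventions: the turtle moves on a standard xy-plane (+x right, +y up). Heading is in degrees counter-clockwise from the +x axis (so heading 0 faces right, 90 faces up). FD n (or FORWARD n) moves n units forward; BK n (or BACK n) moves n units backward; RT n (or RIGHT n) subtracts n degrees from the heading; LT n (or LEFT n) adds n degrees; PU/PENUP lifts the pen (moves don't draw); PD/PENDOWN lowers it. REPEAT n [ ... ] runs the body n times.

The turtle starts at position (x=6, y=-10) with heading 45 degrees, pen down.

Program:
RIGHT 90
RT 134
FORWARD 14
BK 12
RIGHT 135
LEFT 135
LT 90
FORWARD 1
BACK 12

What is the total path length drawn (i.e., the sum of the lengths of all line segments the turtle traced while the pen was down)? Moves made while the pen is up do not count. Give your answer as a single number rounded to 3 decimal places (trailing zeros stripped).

Answer: 39

Derivation:
Executing turtle program step by step:
Start: pos=(6,-10), heading=45, pen down
RT 90: heading 45 -> 315
RT 134: heading 315 -> 181
FD 14: (6,-10) -> (-7.998,-10.244) [heading=181, draw]
BK 12: (-7.998,-10.244) -> (4,-10.035) [heading=181, draw]
RT 135: heading 181 -> 46
LT 135: heading 46 -> 181
LT 90: heading 181 -> 271
FD 1: (4,-10.035) -> (4.018,-11.035) [heading=271, draw]
BK 12: (4.018,-11.035) -> (3.808,0.963) [heading=271, draw]
Final: pos=(3.808,0.963), heading=271, 4 segment(s) drawn

Segment lengths:
  seg 1: (6,-10) -> (-7.998,-10.244), length = 14
  seg 2: (-7.998,-10.244) -> (4,-10.035), length = 12
  seg 3: (4,-10.035) -> (4.018,-11.035), length = 1
  seg 4: (4.018,-11.035) -> (3.808,0.963), length = 12
Total = 39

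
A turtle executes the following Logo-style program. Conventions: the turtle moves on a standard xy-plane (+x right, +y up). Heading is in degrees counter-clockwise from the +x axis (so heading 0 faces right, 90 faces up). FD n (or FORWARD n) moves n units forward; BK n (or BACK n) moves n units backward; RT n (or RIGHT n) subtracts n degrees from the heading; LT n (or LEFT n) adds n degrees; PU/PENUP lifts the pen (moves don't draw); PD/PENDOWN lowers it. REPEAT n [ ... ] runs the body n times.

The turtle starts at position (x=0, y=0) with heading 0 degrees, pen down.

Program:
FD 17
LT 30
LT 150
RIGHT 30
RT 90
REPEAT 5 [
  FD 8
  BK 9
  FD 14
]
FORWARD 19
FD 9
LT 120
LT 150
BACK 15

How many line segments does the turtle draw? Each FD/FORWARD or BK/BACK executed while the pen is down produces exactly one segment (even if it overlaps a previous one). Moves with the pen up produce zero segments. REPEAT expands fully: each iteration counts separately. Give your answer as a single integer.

Executing turtle program step by step:
Start: pos=(0,0), heading=0, pen down
FD 17: (0,0) -> (17,0) [heading=0, draw]
LT 30: heading 0 -> 30
LT 150: heading 30 -> 180
RT 30: heading 180 -> 150
RT 90: heading 150 -> 60
REPEAT 5 [
  -- iteration 1/5 --
  FD 8: (17,0) -> (21,6.928) [heading=60, draw]
  BK 9: (21,6.928) -> (16.5,-0.866) [heading=60, draw]
  FD 14: (16.5,-0.866) -> (23.5,11.258) [heading=60, draw]
  -- iteration 2/5 --
  FD 8: (23.5,11.258) -> (27.5,18.187) [heading=60, draw]
  BK 9: (27.5,18.187) -> (23,10.392) [heading=60, draw]
  FD 14: (23,10.392) -> (30,22.517) [heading=60, draw]
  -- iteration 3/5 --
  FD 8: (30,22.517) -> (34,29.445) [heading=60, draw]
  BK 9: (34,29.445) -> (29.5,21.651) [heading=60, draw]
  FD 14: (29.5,21.651) -> (36.5,33.775) [heading=60, draw]
  -- iteration 4/5 --
  FD 8: (36.5,33.775) -> (40.5,40.703) [heading=60, draw]
  BK 9: (40.5,40.703) -> (36,32.909) [heading=60, draw]
  FD 14: (36,32.909) -> (43,45.033) [heading=60, draw]
  -- iteration 5/5 --
  FD 8: (43,45.033) -> (47,51.962) [heading=60, draw]
  BK 9: (47,51.962) -> (42.5,44.167) [heading=60, draw]
  FD 14: (42.5,44.167) -> (49.5,56.292) [heading=60, draw]
]
FD 19: (49.5,56.292) -> (59,72.746) [heading=60, draw]
FD 9: (59,72.746) -> (63.5,80.54) [heading=60, draw]
LT 120: heading 60 -> 180
LT 150: heading 180 -> 330
BK 15: (63.5,80.54) -> (50.51,88.04) [heading=330, draw]
Final: pos=(50.51,88.04), heading=330, 19 segment(s) drawn
Segments drawn: 19

Answer: 19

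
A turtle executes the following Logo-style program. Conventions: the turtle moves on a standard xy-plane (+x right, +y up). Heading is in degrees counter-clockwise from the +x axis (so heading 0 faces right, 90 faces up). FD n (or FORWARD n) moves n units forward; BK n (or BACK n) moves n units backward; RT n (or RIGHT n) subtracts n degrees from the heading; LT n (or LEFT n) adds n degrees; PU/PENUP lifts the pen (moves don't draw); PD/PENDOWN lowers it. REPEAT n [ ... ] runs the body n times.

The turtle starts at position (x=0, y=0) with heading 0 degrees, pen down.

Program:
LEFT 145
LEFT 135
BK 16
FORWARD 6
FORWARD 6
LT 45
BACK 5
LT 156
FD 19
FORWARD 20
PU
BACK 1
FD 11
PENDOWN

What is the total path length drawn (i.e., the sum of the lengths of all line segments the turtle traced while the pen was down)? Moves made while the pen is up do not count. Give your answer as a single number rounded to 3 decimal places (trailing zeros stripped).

Answer: 72

Derivation:
Executing turtle program step by step:
Start: pos=(0,0), heading=0, pen down
LT 145: heading 0 -> 145
LT 135: heading 145 -> 280
BK 16: (0,0) -> (-2.778,15.757) [heading=280, draw]
FD 6: (-2.778,15.757) -> (-1.736,9.848) [heading=280, draw]
FD 6: (-1.736,9.848) -> (-0.695,3.939) [heading=280, draw]
LT 45: heading 280 -> 325
BK 5: (-0.695,3.939) -> (-4.79,6.807) [heading=325, draw]
LT 156: heading 325 -> 121
FD 19: (-4.79,6.807) -> (-14.576,23.093) [heading=121, draw]
FD 20: (-14.576,23.093) -> (-24.877,40.237) [heading=121, draw]
PU: pen up
BK 1: (-24.877,40.237) -> (-24.362,39.379) [heading=121, move]
FD 11: (-24.362,39.379) -> (-30.027,48.808) [heading=121, move]
PD: pen down
Final: pos=(-30.027,48.808), heading=121, 6 segment(s) drawn

Segment lengths:
  seg 1: (0,0) -> (-2.778,15.757), length = 16
  seg 2: (-2.778,15.757) -> (-1.736,9.848), length = 6
  seg 3: (-1.736,9.848) -> (-0.695,3.939), length = 6
  seg 4: (-0.695,3.939) -> (-4.79,6.807), length = 5
  seg 5: (-4.79,6.807) -> (-14.576,23.093), length = 19
  seg 6: (-14.576,23.093) -> (-24.877,40.237), length = 20
Total = 72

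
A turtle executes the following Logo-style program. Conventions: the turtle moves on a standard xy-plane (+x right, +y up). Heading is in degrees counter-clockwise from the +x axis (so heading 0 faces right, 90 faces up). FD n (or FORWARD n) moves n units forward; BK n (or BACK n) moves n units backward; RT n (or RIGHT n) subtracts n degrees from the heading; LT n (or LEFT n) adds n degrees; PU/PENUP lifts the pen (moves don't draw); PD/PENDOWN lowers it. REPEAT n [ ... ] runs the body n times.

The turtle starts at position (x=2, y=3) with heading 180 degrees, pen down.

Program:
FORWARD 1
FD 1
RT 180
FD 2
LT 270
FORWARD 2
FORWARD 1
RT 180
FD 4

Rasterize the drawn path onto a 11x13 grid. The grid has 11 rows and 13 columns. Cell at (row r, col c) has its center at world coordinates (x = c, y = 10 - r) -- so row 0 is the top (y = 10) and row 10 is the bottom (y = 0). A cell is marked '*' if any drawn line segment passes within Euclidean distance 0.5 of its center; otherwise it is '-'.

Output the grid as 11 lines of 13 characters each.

Answer: -------------
-------------
-------------
-------------
-------------
-------------
--*----------
***----------
--*----------
--*----------
--*----------

Derivation:
Segment 0: (2,3) -> (1,3)
Segment 1: (1,3) -> (0,3)
Segment 2: (0,3) -> (2,3)
Segment 3: (2,3) -> (2,1)
Segment 4: (2,1) -> (2,0)
Segment 5: (2,0) -> (2,4)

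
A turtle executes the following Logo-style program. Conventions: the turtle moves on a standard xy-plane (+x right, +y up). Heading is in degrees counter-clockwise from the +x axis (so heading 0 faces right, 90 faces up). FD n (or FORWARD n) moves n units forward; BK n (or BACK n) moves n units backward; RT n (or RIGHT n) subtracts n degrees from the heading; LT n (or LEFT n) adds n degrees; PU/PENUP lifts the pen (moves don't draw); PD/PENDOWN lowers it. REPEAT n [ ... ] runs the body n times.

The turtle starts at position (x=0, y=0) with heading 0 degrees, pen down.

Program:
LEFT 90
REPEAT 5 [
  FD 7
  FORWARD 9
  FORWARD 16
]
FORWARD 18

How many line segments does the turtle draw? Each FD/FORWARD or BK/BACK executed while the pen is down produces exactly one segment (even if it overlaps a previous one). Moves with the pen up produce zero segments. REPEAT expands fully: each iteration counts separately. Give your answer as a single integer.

Answer: 16

Derivation:
Executing turtle program step by step:
Start: pos=(0,0), heading=0, pen down
LT 90: heading 0 -> 90
REPEAT 5 [
  -- iteration 1/5 --
  FD 7: (0,0) -> (0,7) [heading=90, draw]
  FD 9: (0,7) -> (0,16) [heading=90, draw]
  FD 16: (0,16) -> (0,32) [heading=90, draw]
  -- iteration 2/5 --
  FD 7: (0,32) -> (0,39) [heading=90, draw]
  FD 9: (0,39) -> (0,48) [heading=90, draw]
  FD 16: (0,48) -> (0,64) [heading=90, draw]
  -- iteration 3/5 --
  FD 7: (0,64) -> (0,71) [heading=90, draw]
  FD 9: (0,71) -> (0,80) [heading=90, draw]
  FD 16: (0,80) -> (0,96) [heading=90, draw]
  -- iteration 4/5 --
  FD 7: (0,96) -> (0,103) [heading=90, draw]
  FD 9: (0,103) -> (0,112) [heading=90, draw]
  FD 16: (0,112) -> (0,128) [heading=90, draw]
  -- iteration 5/5 --
  FD 7: (0,128) -> (0,135) [heading=90, draw]
  FD 9: (0,135) -> (0,144) [heading=90, draw]
  FD 16: (0,144) -> (0,160) [heading=90, draw]
]
FD 18: (0,160) -> (0,178) [heading=90, draw]
Final: pos=(0,178), heading=90, 16 segment(s) drawn
Segments drawn: 16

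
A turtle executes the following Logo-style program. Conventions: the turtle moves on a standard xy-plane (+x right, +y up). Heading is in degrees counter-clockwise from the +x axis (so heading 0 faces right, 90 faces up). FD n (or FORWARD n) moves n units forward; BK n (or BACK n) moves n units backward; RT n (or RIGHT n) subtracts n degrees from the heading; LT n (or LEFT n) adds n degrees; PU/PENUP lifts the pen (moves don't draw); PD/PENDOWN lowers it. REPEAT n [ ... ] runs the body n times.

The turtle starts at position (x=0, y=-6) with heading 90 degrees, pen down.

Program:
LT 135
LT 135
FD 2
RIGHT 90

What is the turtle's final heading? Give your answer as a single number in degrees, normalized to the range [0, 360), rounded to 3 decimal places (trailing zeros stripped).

Executing turtle program step by step:
Start: pos=(0,-6), heading=90, pen down
LT 135: heading 90 -> 225
LT 135: heading 225 -> 0
FD 2: (0,-6) -> (2,-6) [heading=0, draw]
RT 90: heading 0 -> 270
Final: pos=(2,-6), heading=270, 1 segment(s) drawn

Answer: 270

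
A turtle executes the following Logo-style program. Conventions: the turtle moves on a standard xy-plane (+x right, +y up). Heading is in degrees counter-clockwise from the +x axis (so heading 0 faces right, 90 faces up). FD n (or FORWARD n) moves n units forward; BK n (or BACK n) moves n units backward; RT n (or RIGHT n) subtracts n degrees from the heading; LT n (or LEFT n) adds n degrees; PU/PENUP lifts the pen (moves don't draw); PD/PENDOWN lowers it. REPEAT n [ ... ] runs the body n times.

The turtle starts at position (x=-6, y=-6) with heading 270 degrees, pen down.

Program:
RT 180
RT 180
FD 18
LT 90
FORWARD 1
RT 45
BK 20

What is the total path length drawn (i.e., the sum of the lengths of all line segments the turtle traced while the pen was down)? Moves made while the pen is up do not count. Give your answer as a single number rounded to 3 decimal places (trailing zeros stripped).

Answer: 39

Derivation:
Executing turtle program step by step:
Start: pos=(-6,-6), heading=270, pen down
RT 180: heading 270 -> 90
RT 180: heading 90 -> 270
FD 18: (-6,-6) -> (-6,-24) [heading=270, draw]
LT 90: heading 270 -> 0
FD 1: (-6,-24) -> (-5,-24) [heading=0, draw]
RT 45: heading 0 -> 315
BK 20: (-5,-24) -> (-19.142,-9.858) [heading=315, draw]
Final: pos=(-19.142,-9.858), heading=315, 3 segment(s) drawn

Segment lengths:
  seg 1: (-6,-6) -> (-6,-24), length = 18
  seg 2: (-6,-24) -> (-5,-24), length = 1
  seg 3: (-5,-24) -> (-19.142,-9.858), length = 20
Total = 39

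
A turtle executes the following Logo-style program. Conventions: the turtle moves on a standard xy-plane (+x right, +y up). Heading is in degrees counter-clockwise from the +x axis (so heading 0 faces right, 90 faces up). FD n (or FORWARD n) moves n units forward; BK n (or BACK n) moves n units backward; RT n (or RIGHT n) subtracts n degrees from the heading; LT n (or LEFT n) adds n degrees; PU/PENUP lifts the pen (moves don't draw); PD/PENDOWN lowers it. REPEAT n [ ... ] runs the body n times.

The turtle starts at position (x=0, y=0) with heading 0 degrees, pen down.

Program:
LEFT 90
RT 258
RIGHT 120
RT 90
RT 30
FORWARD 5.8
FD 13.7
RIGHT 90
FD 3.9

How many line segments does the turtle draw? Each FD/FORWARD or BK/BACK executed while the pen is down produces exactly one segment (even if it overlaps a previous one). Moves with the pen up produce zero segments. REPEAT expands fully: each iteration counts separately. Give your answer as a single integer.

Answer: 3

Derivation:
Executing turtle program step by step:
Start: pos=(0,0), heading=0, pen down
LT 90: heading 0 -> 90
RT 258: heading 90 -> 192
RT 120: heading 192 -> 72
RT 90: heading 72 -> 342
RT 30: heading 342 -> 312
FD 5.8: (0,0) -> (3.881,-4.31) [heading=312, draw]
FD 13.7: (3.881,-4.31) -> (13.048,-14.491) [heading=312, draw]
RT 90: heading 312 -> 222
FD 3.9: (13.048,-14.491) -> (10.15,-17.101) [heading=222, draw]
Final: pos=(10.15,-17.101), heading=222, 3 segment(s) drawn
Segments drawn: 3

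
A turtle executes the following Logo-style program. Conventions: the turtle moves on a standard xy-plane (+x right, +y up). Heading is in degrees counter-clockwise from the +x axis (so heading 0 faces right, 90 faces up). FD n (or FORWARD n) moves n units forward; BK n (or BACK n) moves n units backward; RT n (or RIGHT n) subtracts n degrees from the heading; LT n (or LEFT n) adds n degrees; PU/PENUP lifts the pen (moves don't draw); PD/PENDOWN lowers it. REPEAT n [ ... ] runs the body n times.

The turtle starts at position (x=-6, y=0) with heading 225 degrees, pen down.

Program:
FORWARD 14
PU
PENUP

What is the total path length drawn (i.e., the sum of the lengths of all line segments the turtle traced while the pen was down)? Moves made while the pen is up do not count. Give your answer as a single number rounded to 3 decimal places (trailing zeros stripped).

Executing turtle program step by step:
Start: pos=(-6,0), heading=225, pen down
FD 14: (-6,0) -> (-15.899,-9.899) [heading=225, draw]
PU: pen up
PU: pen up
Final: pos=(-15.899,-9.899), heading=225, 1 segment(s) drawn

Segment lengths:
  seg 1: (-6,0) -> (-15.899,-9.899), length = 14
Total = 14

Answer: 14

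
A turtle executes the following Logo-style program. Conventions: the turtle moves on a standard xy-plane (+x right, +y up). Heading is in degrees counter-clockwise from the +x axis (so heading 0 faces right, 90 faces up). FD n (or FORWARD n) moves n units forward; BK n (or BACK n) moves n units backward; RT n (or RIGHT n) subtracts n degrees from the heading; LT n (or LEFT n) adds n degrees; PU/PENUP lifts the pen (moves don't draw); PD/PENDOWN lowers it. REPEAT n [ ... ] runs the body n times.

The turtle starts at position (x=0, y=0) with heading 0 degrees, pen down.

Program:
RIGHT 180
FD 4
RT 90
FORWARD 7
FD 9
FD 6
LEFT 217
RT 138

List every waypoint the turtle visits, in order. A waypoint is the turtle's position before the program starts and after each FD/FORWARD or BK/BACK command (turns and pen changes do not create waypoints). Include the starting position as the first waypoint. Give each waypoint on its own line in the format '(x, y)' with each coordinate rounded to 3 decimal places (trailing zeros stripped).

Executing turtle program step by step:
Start: pos=(0,0), heading=0, pen down
RT 180: heading 0 -> 180
FD 4: (0,0) -> (-4,0) [heading=180, draw]
RT 90: heading 180 -> 90
FD 7: (-4,0) -> (-4,7) [heading=90, draw]
FD 9: (-4,7) -> (-4,16) [heading=90, draw]
FD 6: (-4,16) -> (-4,22) [heading=90, draw]
LT 217: heading 90 -> 307
RT 138: heading 307 -> 169
Final: pos=(-4,22), heading=169, 4 segment(s) drawn
Waypoints (5 total):
(0, 0)
(-4, 0)
(-4, 7)
(-4, 16)
(-4, 22)

Answer: (0, 0)
(-4, 0)
(-4, 7)
(-4, 16)
(-4, 22)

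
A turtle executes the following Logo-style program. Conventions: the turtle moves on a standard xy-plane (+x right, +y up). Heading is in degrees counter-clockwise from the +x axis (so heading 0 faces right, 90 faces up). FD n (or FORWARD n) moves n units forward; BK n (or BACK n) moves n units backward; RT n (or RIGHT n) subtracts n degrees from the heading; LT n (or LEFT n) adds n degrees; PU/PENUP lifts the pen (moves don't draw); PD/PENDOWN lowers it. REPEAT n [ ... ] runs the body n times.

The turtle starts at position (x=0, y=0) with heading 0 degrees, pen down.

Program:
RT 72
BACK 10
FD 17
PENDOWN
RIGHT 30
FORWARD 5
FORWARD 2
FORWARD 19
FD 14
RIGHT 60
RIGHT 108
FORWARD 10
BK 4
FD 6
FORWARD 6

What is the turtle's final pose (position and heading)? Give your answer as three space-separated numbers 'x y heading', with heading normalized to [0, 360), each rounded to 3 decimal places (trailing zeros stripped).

Executing turtle program step by step:
Start: pos=(0,0), heading=0, pen down
RT 72: heading 0 -> 288
BK 10: (0,0) -> (-3.09,9.511) [heading=288, draw]
FD 17: (-3.09,9.511) -> (2.163,-6.657) [heading=288, draw]
PD: pen down
RT 30: heading 288 -> 258
FD 5: (2.163,-6.657) -> (1.124,-11.548) [heading=258, draw]
FD 2: (1.124,-11.548) -> (0.708,-13.504) [heading=258, draw]
FD 19: (0.708,-13.504) -> (-3.243,-32.089) [heading=258, draw]
FD 14: (-3.243,-32.089) -> (-6.153,-45.783) [heading=258, draw]
RT 60: heading 258 -> 198
RT 108: heading 198 -> 90
FD 10: (-6.153,-45.783) -> (-6.153,-35.783) [heading=90, draw]
BK 4: (-6.153,-35.783) -> (-6.153,-39.783) [heading=90, draw]
FD 6: (-6.153,-39.783) -> (-6.153,-33.783) [heading=90, draw]
FD 6: (-6.153,-33.783) -> (-6.153,-27.783) [heading=90, draw]
Final: pos=(-6.153,-27.783), heading=90, 10 segment(s) drawn

Answer: -6.153 -27.783 90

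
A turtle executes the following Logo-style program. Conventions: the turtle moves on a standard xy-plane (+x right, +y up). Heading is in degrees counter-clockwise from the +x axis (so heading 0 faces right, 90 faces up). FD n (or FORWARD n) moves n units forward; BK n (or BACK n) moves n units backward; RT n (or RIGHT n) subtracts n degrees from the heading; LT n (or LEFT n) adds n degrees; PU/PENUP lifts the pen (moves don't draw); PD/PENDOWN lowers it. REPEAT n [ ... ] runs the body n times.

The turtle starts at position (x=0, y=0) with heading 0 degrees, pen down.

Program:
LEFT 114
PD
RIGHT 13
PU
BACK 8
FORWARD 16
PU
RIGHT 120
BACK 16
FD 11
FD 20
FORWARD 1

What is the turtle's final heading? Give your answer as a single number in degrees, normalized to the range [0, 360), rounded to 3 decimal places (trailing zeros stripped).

Answer: 341

Derivation:
Executing turtle program step by step:
Start: pos=(0,0), heading=0, pen down
LT 114: heading 0 -> 114
PD: pen down
RT 13: heading 114 -> 101
PU: pen up
BK 8: (0,0) -> (1.526,-7.853) [heading=101, move]
FD 16: (1.526,-7.853) -> (-1.526,7.853) [heading=101, move]
PU: pen up
RT 120: heading 101 -> 341
BK 16: (-1.526,7.853) -> (-16.655,13.062) [heading=341, move]
FD 11: (-16.655,13.062) -> (-6.254,9.481) [heading=341, move]
FD 20: (-6.254,9.481) -> (12.656,2.969) [heading=341, move]
FD 1: (12.656,2.969) -> (13.602,2.644) [heading=341, move]
Final: pos=(13.602,2.644), heading=341, 0 segment(s) drawn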